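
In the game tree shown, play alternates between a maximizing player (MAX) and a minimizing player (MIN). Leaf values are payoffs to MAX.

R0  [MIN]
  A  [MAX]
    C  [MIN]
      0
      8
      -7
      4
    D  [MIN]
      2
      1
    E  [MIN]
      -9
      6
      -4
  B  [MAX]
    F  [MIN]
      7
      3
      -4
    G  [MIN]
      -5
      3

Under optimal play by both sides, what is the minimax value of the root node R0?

C (MIN): min(0, 8, -7, 4) = -7
D (MIN): min(2, 1) = 1
E (MIN): min(-9, 6, -4) = -9
A (MAX): max(-7, 1, -9) = 1
F (MIN): min(7, 3, -4) = -4
G (MIN): min(-5, 3) = -5
B (MAX): max(-4, -5) = -4
R0 (MIN): min(1, -4) = -4

-4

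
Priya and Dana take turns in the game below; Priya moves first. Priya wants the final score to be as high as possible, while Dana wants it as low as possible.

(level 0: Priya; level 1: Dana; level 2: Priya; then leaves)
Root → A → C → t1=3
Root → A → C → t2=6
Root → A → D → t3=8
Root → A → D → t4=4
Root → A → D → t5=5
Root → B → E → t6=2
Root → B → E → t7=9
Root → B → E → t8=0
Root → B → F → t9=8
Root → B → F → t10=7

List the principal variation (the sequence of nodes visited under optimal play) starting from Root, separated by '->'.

C (Priya): max(3, 6) = 6
D (Priya): max(8, 4, 5) = 8
A (Dana): min(6, 8) = 6
E (Priya): max(2, 9, 0) = 9
F (Priya): max(8, 7) = 8
B (Dana): min(9, 8) = 8
Root (Priya): max(6, 8) = 8
At Root, Priya picks B (highest: 8).
At B, Dana picks F (lowest: 8).
At F, Priya picks t9 (highest: 8).
Terminal value 8.

Root -> B -> F -> t9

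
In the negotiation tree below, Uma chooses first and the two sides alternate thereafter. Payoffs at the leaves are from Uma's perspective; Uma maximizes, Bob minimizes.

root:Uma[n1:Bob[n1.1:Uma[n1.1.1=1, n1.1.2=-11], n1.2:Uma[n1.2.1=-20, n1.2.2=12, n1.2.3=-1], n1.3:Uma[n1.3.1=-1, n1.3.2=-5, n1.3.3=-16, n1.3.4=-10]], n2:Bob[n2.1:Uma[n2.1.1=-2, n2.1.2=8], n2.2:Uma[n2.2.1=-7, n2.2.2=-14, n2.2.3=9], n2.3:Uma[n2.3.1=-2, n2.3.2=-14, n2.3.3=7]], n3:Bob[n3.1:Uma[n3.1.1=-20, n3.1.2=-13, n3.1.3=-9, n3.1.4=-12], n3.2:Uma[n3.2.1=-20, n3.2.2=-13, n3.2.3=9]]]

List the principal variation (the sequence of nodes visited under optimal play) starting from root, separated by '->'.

n1.1 (Uma): max(1, -11) = 1
n1.2 (Uma): max(-20, 12, -1) = 12
n1.3 (Uma): max(-1, -5, -16, -10) = -1
n1 (Bob): min(1, 12, -1) = -1
n2.1 (Uma): max(-2, 8) = 8
n2.2 (Uma): max(-7, -14, 9) = 9
n2.3 (Uma): max(-2, -14, 7) = 7
n2 (Bob): min(8, 9, 7) = 7
n3.1 (Uma): max(-20, -13, -9, -12) = -9
n3.2 (Uma): max(-20, -13, 9) = 9
n3 (Bob): min(-9, 9) = -9
root (Uma): max(-1, 7, -9) = 7
At root, Uma picks n2 (highest: 7).
At n2, Bob picks n2.3 (lowest: 7).
At n2.3, Uma picks n2.3.3 (highest: 7).
Terminal value 7.

root -> n2 -> n2.3 -> n2.3.3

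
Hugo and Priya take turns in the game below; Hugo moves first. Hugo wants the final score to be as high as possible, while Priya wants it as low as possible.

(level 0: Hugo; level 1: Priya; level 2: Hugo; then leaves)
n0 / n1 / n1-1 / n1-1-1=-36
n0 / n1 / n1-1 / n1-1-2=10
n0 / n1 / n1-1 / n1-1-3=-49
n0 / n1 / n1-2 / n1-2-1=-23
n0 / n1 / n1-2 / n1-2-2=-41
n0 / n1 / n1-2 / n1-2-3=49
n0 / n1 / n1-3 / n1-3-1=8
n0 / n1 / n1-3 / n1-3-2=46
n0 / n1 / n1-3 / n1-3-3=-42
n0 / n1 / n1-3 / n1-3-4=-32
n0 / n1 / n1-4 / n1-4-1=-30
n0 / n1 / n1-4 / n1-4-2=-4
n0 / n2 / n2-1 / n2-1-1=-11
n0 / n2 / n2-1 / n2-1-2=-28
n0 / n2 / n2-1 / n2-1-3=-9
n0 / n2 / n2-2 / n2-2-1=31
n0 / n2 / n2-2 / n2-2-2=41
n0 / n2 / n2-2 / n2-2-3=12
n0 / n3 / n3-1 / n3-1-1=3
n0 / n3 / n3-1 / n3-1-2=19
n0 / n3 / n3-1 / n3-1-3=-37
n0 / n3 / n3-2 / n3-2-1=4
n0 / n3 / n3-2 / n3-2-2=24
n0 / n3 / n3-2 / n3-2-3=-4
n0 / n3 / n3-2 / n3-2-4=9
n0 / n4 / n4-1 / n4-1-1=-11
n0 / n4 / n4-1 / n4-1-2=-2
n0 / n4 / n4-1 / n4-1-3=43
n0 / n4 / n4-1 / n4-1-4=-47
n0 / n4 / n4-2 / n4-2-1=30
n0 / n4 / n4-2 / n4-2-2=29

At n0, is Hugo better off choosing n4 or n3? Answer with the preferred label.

n4

n4-1 (Hugo): max(-11, -2, 43, -47) = 43
n4-2 (Hugo): max(30, 29) = 30
n4 (Priya): min(43, 30) = 30
n3-1 (Hugo): max(3, 19, -37) = 19
n3-2 (Hugo): max(4, 24, -4, 9) = 24
n3 (Priya): min(19, 24) = 19
Hugo prefers the higher value; n4=30, n3=19. n4 is better since 30 > 19.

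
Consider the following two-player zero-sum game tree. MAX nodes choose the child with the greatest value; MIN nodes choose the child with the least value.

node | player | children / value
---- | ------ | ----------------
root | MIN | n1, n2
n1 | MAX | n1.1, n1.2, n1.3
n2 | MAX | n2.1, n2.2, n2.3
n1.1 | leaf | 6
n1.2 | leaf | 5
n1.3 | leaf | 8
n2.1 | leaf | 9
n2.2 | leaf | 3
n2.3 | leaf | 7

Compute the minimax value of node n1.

8

n1 (MAX): max(6, 5, 8) = 8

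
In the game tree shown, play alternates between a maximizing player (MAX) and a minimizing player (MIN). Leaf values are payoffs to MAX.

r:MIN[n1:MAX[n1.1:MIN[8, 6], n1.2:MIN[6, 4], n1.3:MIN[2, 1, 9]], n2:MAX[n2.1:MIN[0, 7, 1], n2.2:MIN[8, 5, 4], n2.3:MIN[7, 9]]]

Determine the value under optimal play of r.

n1.1 (MIN): min(8, 6) = 6
n1.2 (MIN): min(6, 4) = 4
n1.3 (MIN): min(2, 1, 9) = 1
n1 (MAX): max(6, 4, 1) = 6
n2.1 (MIN): min(0, 7, 1) = 0
n2.2 (MIN): min(8, 5, 4) = 4
n2.3 (MIN): min(7, 9) = 7
n2 (MAX): max(0, 4, 7) = 7
r (MIN): min(6, 7) = 6

6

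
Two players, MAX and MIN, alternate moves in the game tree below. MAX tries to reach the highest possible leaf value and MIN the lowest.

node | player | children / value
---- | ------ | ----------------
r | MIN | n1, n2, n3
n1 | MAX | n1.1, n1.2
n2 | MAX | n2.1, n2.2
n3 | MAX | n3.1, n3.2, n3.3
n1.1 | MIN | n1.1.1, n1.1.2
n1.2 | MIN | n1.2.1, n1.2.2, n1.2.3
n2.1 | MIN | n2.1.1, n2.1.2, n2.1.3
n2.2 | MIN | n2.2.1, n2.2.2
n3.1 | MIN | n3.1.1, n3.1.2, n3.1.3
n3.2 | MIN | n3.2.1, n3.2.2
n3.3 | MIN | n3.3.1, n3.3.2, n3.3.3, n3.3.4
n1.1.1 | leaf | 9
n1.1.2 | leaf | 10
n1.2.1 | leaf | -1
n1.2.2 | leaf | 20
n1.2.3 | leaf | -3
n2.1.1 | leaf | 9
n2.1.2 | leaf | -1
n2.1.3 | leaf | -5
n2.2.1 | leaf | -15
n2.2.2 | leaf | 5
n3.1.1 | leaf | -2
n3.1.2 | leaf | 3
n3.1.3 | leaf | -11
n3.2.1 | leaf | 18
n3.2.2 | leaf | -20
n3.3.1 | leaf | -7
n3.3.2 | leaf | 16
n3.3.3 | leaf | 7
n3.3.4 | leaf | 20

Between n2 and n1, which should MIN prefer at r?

n2.1 (MIN): min(9, -1, -5) = -5
n2.2 (MIN): min(-15, 5) = -15
n2 (MAX): max(-5, -15) = -5
n1.1 (MIN): min(9, 10) = 9
n1.2 (MIN): min(-1, 20, -3) = -3
n1 (MAX): max(9, -3) = 9
MIN prefers the lower value; n2=-5, n1=9. n2 is better since -5 < 9.

n2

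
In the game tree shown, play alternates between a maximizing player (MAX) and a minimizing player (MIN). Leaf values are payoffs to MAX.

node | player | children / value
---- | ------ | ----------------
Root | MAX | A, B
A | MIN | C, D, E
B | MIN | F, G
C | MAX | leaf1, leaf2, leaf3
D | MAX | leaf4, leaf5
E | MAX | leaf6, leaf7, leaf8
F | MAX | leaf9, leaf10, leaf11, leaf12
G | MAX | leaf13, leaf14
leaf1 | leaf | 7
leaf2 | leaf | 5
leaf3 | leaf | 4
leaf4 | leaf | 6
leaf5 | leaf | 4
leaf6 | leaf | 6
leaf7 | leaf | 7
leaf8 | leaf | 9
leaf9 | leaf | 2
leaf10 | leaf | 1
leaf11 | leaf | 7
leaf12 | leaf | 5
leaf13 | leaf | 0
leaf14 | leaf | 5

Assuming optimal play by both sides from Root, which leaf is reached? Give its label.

leaf4

C (MAX): max(7, 5, 4) = 7
D (MAX): max(6, 4) = 6
E (MAX): max(6, 7, 9) = 9
A (MIN): min(7, 6, 9) = 6
F (MAX): max(2, 1, 7, 5) = 7
G (MAX): max(0, 5) = 5
B (MIN): min(7, 5) = 5
Root (MAX): max(6, 5) = 6
At Root, MAX picks A (highest: 6).
At A, MIN picks D (lowest: 6).
At D, MAX picks leaf4 (highest: 6).
Terminal value 6.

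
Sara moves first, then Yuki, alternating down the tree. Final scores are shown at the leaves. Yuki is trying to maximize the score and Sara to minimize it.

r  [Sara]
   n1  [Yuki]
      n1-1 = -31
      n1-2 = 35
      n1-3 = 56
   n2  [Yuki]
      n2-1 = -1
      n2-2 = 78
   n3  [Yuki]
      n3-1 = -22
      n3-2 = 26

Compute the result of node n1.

n1 (Yuki): max(-31, 35, 56) = 56

56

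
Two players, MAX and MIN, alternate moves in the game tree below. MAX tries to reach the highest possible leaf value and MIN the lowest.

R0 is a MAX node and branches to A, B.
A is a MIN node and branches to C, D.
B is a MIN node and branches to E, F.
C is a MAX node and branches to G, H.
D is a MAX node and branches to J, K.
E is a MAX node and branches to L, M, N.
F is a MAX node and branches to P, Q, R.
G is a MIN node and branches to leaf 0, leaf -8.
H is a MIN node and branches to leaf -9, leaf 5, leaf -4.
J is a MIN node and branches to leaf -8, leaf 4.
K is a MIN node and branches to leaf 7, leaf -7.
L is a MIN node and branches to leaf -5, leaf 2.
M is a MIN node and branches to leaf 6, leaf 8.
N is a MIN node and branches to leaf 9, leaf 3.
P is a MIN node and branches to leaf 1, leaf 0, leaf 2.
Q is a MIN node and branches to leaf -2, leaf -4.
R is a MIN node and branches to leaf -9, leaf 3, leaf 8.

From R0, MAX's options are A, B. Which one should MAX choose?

G (MIN): min(0, -8) = -8
H (MIN): min(-9, 5, -4) = -9
C (MAX): max(-8, -9) = -8
J (MIN): min(-8, 4) = -8
K (MIN): min(7, -7) = -7
D (MAX): max(-8, -7) = -7
A (MIN): min(-8, -7) = -8
L (MIN): min(-5, 2) = -5
M (MIN): min(6, 8) = 6
N (MIN): min(9, 3) = 3
E (MAX): max(-5, 6, 3) = 6
P (MIN): min(1, 0, 2) = 0
Q (MIN): min(-2, -4) = -4
R (MIN): min(-9, 3, 8) = -9
F (MAX): max(0, -4, -9) = 0
B (MIN): min(6, 0) = 0
R0 (MAX): max(-8, 0) = 0
MAX at R0 wants the highest of {A=-8, B=0}, so chooses B.

B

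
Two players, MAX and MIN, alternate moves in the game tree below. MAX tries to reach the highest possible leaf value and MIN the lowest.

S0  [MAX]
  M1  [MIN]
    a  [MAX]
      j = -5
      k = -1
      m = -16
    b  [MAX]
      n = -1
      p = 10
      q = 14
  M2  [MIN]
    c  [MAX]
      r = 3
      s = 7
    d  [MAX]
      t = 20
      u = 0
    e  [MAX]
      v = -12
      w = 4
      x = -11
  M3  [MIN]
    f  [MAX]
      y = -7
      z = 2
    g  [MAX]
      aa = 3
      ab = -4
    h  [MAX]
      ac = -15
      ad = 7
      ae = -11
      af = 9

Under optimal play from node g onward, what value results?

g (MAX): max(3, -4) = 3

3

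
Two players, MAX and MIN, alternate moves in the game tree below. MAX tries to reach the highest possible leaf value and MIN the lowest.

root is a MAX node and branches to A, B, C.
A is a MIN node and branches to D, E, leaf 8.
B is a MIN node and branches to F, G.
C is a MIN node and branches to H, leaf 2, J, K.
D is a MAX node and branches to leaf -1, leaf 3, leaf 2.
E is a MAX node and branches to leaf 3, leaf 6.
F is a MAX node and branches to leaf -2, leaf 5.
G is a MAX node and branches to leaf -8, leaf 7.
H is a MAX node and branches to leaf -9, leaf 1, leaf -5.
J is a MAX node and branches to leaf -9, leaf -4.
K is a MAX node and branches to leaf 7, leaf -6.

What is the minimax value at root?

5

D (MAX): max(-1, 3, 2) = 3
E (MAX): max(3, 6) = 6
A (MIN): min(3, 6, 8) = 3
F (MAX): max(-2, 5) = 5
G (MAX): max(-8, 7) = 7
B (MIN): min(5, 7) = 5
H (MAX): max(-9, 1, -5) = 1
J (MAX): max(-9, -4) = -4
K (MAX): max(7, -6) = 7
C (MIN): min(1, 2, -4, 7) = -4
root (MAX): max(3, 5, -4) = 5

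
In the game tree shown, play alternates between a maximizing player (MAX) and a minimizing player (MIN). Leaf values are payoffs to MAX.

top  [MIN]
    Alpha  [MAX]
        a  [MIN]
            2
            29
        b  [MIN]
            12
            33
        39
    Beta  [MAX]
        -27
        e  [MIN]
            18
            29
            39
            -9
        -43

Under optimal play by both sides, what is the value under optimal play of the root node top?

a (MIN): min(2, 29) = 2
b (MIN): min(12, 33) = 12
Alpha (MAX): max(2, 12, 39) = 39
e (MIN): min(18, 29, 39, -9) = -9
Beta (MAX): max(-27, -9, -43) = -9
top (MIN): min(39, -9) = -9

-9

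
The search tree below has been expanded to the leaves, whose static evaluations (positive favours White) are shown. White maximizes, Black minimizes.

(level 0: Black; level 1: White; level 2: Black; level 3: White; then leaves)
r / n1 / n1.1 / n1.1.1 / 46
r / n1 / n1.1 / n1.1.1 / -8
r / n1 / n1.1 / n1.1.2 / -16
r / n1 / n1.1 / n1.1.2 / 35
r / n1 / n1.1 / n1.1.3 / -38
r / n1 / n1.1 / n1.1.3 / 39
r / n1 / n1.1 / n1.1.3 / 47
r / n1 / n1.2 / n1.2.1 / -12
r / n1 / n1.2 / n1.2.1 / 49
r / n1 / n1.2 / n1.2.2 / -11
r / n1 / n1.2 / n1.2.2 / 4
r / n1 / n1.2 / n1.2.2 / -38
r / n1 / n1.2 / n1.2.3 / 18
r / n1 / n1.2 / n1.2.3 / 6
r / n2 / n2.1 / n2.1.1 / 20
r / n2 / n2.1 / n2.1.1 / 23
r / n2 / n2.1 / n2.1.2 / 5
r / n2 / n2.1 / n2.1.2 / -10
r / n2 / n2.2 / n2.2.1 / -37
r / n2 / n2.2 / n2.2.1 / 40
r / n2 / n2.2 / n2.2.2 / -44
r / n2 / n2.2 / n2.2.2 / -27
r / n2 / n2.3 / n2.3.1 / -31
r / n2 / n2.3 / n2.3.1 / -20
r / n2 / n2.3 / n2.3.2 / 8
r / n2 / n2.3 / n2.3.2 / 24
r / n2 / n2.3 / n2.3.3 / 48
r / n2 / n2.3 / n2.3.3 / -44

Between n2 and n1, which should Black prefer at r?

n2

n2.1.1 (White): max(20, 23) = 23
n2.1.2 (White): max(5, -10) = 5
n2.1 (Black): min(23, 5) = 5
n2.2.1 (White): max(-37, 40) = 40
n2.2.2 (White): max(-44, -27) = -27
n2.2 (Black): min(40, -27) = -27
n2.3.1 (White): max(-31, -20) = -20
n2.3.2 (White): max(8, 24) = 24
n2.3.3 (White): max(48, -44) = 48
n2.3 (Black): min(-20, 24, 48) = -20
n2 (White): max(5, -27, -20) = 5
n1.1.1 (White): max(46, -8) = 46
n1.1.2 (White): max(-16, 35) = 35
n1.1.3 (White): max(-38, 39, 47) = 47
n1.1 (Black): min(46, 35, 47) = 35
n1.2.1 (White): max(-12, 49) = 49
n1.2.2 (White): max(-11, 4, -38) = 4
n1.2.3 (White): max(18, 6) = 18
n1.2 (Black): min(49, 4, 18) = 4
n1 (White): max(35, 4) = 35
Black prefers the lower value; n2=5, n1=35. n2 is better since 5 < 35.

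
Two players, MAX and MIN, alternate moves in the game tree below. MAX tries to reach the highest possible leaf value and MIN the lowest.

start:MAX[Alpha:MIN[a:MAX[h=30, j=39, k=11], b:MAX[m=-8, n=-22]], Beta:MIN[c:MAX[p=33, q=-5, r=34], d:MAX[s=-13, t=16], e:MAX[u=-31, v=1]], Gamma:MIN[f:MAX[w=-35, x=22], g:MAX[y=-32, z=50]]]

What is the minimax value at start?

22

a (MAX): max(30, 39, 11) = 39
b (MAX): max(-8, -22) = -8
Alpha (MIN): min(39, -8) = -8
c (MAX): max(33, -5, 34) = 34
d (MAX): max(-13, 16) = 16
e (MAX): max(-31, 1) = 1
Beta (MIN): min(34, 16, 1) = 1
f (MAX): max(-35, 22) = 22
g (MAX): max(-32, 50) = 50
Gamma (MIN): min(22, 50) = 22
start (MAX): max(-8, 1, 22) = 22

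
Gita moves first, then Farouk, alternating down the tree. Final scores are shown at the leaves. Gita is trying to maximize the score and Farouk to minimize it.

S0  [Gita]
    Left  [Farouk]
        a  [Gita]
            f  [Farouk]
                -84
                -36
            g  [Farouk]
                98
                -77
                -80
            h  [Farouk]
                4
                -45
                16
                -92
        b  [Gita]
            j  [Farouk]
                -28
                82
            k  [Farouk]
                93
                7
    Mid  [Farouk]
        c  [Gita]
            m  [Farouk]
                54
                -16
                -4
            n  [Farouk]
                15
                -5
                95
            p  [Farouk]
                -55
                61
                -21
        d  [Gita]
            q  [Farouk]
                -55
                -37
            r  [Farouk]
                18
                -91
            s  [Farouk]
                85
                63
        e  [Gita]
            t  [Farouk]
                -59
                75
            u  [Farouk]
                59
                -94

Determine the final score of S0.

-59

f (Farouk): min(-84, -36) = -84
g (Farouk): min(98, -77, -80) = -80
h (Farouk): min(4, -45, 16, -92) = -92
a (Gita): max(-84, -80, -92) = -80
j (Farouk): min(-28, 82) = -28
k (Farouk): min(93, 7) = 7
b (Gita): max(-28, 7) = 7
Left (Farouk): min(-80, 7) = -80
m (Farouk): min(54, -16, -4) = -16
n (Farouk): min(15, -5, 95) = -5
p (Farouk): min(-55, 61, -21) = -55
c (Gita): max(-16, -5, -55) = -5
q (Farouk): min(-55, -37) = -55
r (Farouk): min(18, -91) = -91
s (Farouk): min(85, 63) = 63
d (Gita): max(-55, -91, 63) = 63
t (Farouk): min(-59, 75) = -59
u (Farouk): min(59, -94) = -94
e (Gita): max(-59, -94) = -59
Mid (Farouk): min(-5, 63, -59) = -59
S0 (Gita): max(-80, -59) = -59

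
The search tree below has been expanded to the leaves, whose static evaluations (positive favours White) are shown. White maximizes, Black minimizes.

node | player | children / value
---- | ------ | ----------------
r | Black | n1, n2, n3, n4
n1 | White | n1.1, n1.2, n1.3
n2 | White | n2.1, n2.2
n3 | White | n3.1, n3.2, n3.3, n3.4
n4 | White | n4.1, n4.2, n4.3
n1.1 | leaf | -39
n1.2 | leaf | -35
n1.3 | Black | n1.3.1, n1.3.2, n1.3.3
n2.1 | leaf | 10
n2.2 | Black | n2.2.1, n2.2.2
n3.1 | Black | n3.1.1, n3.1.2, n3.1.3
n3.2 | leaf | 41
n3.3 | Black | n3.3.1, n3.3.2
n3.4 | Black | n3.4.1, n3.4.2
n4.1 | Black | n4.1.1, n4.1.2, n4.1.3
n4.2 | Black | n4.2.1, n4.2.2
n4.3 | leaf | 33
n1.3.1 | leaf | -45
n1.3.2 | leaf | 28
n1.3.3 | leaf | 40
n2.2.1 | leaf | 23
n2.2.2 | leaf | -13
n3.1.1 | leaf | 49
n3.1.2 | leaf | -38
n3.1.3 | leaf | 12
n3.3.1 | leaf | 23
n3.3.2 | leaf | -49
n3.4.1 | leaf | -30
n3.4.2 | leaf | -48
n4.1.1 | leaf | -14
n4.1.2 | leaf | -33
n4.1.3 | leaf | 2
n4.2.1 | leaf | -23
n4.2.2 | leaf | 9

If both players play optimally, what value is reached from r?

n1.3 (Black): min(-45, 28, 40) = -45
n1 (White): max(-39, -35, -45) = -35
n2.2 (Black): min(23, -13) = -13
n2 (White): max(10, -13) = 10
n3.1 (Black): min(49, -38, 12) = -38
n3.3 (Black): min(23, -49) = -49
n3.4 (Black): min(-30, -48) = -48
n3 (White): max(-38, 41, -49, -48) = 41
n4.1 (Black): min(-14, -33, 2) = -33
n4.2 (Black): min(-23, 9) = -23
n4 (White): max(-33, -23, 33) = 33
r (Black): min(-35, 10, 41, 33) = -35

-35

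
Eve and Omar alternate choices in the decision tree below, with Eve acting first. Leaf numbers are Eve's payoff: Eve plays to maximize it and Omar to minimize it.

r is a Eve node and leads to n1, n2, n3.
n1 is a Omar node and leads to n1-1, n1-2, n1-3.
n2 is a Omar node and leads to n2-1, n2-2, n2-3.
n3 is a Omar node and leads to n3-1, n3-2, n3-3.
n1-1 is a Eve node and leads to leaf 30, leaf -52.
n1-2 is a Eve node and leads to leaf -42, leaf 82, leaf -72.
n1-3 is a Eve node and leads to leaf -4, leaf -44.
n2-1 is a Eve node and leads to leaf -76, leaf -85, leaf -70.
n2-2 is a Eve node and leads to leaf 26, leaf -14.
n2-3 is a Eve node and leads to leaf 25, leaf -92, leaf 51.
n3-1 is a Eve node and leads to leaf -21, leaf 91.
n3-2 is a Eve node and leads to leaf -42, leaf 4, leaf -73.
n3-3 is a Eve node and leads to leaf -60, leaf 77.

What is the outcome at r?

n1-1 (Eve): max(30, -52) = 30
n1-2 (Eve): max(-42, 82, -72) = 82
n1-3 (Eve): max(-4, -44) = -4
n1 (Omar): min(30, 82, -4) = -4
n2-1 (Eve): max(-76, -85, -70) = -70
n2-2 (Eve): max(26, -14) = 26
n2-3 (Eve): max(25, -92, 51) = 51
n2 (Omar): min(-70, 26, 51) = -70
n3-1 (Eve): max(-21, 91) = 91
n3-2 (Eve): max(-42, 4, -73) = 4
n3-3 (Eve): max(-60, 77) = 77
n3 (Omar): min(91, 4, 77) = 4
r (Eve): max(-4, -70, 4) = 4

4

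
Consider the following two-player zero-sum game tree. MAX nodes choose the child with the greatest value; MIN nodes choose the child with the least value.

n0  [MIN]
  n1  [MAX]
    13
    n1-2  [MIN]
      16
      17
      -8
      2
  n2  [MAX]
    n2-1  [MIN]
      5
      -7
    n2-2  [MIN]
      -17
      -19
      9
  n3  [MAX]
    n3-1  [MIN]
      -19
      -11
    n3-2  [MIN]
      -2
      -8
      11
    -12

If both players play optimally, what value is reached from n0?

-8

n1-2 (MIN): min(16, 17, -8, 2) = -8
n1 (MAX): max(13, -8) = 13
n2-1 (MIN): min(5, -7) = -7
n2-2 (MIN): min(-17, -19, 9) = -19
n2 (MAX): max(-7, -19) = -7
n3-1 (MIN): min(-19, -11) = -19
n3-2 (MIN): min(-2, -8, 11) = -8
n3 (MAX): max(-19, -8, -12) = -8
n0 (MIN): min(13, -7, -8) = -8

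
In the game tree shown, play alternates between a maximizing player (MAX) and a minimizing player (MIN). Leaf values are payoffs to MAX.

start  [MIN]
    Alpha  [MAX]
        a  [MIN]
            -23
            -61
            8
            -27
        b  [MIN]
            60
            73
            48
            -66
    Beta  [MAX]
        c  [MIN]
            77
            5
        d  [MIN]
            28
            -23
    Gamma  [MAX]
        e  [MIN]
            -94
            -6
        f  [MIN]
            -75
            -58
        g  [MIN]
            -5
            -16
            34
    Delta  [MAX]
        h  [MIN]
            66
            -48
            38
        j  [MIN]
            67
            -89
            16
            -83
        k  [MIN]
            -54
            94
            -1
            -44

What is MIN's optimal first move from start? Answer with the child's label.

a (MIN): min(-23, -61, 8, -27) = -61
b (MIN): min(60, 73, 48, -66) = -66
Alpha (MAX): max(-61, -66) = -61
c (MIN): min(77, 5) = 5
d (MIN): min(28, -23) = -23
Beta (MAX): max(5, -23) = 5
e (MIN): min(-94, -6) = -94
f (MIN): min(-75, -58) = -75
g (MIN): min(-5, -16, 34) = -16
Gamma (MAX): max(-94, -75, -16) = -16
h (MIN): min(66, -48, 38) = -48
j (MIN): min(67, -89, 16, -83) = -89
k (MIN): min(-54, 94, -1, -44) = -54
Delta (MAX): max(-48, -89, -54) = -48
start (MIN): min(-61, 5, -16, -48) = -61
MIN at start wants the lowest of {Alpha=-61, Beta=5, Gamma=-16, Delta=-48}, so chooses Alpha.

Alpha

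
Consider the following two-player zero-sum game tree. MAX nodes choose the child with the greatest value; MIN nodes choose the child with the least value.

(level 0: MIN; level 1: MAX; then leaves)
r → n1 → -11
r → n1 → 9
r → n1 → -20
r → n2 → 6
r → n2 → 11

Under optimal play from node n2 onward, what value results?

n2 (MAX): max(6, 11) = 11

11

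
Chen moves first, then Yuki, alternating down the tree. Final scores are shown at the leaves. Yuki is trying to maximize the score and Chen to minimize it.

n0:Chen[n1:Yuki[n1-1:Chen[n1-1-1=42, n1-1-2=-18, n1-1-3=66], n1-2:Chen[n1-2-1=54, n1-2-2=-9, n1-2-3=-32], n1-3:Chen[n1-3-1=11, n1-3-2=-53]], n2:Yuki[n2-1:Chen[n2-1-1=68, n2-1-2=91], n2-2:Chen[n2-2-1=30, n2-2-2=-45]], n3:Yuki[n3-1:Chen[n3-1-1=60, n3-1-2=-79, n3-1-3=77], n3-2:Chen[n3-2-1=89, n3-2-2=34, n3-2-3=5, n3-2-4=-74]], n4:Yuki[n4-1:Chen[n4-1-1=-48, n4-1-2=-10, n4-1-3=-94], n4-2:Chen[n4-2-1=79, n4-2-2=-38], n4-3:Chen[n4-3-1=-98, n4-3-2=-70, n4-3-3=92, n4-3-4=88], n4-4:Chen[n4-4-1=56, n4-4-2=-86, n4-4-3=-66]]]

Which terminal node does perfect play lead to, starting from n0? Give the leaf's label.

n1-1 (Chen): min(42, -18, 66) = -18
n1-2 (Chen): min(54, -9, -32) = -32
n1-3 (Chen): min(11, -53) = -53
n1 (Yuki): max(-18, -32, -53) = -18
n2-1 (Chen): min(68, 91) = 68
n2-2 (Chen): min(30, -45) = -45
n2 (Yuki): max(68, -45) = 68
n3-1 (Chen): min(60, -79, 77) = -79
n3-2 (Chen): min(89, 34, 5, -74) = -74
n3 (Yuki): max(-79, -74) = -74
n4-1 (Chen): min(-48, -10, -94) = -94
n4-2 (Chen): min(79, -38) = -38
n4-3 (Chen): min(-98, -70, 92, 88) = -98
n4-4 (Chen): min(56, -86, -66) = -86
n4 (Yuki): max(-94, -38, -98, -86) = -38
n0 (Chen): min(-18, 68, -74, -38) = -74
At n0, Chen picks n3 (lowest: -74).
At n3, Yuki picks n3-2 (highest: -74).
At n3-2, Chen picks n3-2-4 (lowest: -74).
Terminal value -74.

n3-2-4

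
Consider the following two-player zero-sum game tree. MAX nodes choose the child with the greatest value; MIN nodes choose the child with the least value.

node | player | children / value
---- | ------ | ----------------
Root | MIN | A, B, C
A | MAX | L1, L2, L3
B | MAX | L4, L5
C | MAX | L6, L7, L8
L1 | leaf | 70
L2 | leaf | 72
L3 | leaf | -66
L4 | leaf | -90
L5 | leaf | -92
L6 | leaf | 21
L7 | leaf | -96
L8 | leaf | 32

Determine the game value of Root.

-90

A (MAX): max(70, 72, -66) = 72
B (MAX): max(-90, -92) = -90
C (MAX): max(21, -96, 32) = 32
Root (MIN): min(72, -90, 32) = -90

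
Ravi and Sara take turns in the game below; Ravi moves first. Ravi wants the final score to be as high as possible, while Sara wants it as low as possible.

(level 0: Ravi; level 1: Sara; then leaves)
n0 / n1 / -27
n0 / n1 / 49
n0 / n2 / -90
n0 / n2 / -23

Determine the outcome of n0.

n1 (Sara): min(-27, 49) = -27
n2 (Sara): min(-90, -23) = -90
n0 (Ravi): max(-27, -90) = -27

-27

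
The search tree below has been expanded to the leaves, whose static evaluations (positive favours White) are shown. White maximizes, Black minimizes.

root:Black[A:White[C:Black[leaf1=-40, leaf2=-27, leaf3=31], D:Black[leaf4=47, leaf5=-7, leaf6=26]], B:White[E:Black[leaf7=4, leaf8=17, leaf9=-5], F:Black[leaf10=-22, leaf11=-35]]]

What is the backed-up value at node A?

-7

C (Black): min(-40, -27, 31) = -40
D (Black): min(47, -7, 26) = -7
A (White): max(-40, -7) = -7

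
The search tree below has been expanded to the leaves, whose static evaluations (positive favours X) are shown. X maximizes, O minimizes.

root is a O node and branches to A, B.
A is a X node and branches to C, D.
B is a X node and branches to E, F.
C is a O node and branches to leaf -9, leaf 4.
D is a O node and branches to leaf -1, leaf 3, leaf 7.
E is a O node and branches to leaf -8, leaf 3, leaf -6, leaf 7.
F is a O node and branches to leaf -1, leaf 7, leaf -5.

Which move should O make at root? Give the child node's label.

C (O): min(-9, 4) = -9
D (O): min(-1, 3, 7) = -1
A (X): max(-9, -1) = -1
E (O): min(-8, 3, -6, 7) = -8
F (O): min(-1, 7, -5) = -5
B (X): max(-8, -5) = -5
root (O): min(-1, -5) = -5
O at root wants the lowest of {A=-1, B=-5}, so chooses B.

B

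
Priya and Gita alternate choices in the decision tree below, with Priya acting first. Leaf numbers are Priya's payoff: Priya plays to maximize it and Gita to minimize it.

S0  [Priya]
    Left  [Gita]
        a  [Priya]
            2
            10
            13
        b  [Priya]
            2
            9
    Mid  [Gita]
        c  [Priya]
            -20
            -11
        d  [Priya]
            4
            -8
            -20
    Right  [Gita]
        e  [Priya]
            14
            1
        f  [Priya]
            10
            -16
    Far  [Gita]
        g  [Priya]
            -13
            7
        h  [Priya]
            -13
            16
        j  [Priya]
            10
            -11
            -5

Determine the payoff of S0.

10

a (Priya): max(2, 10, 13) = 13
b (Priya): max(2, 9) = 9
Left (Gita): min(13, 9) = 9
c (Priya): max(-20, -11) = -11
d (Priya): max(4, -8, -20) = 4
Mid (Gita): min(-11, 4) = -11
e (Priya): max(14, 1) = 14
f (Priya): max(10, -16) = 10
Right (Gita): min(14, 10) = 10
g (Priya): max(-13, 7) = 7
h (Priya): max(-13, 16) = 16
j (Priya): max(10, -11, -5) = 10
Far (Gita): min(7, 16, 10) = 7
S0 (Priya): max(9, -11, 10, 7) = 10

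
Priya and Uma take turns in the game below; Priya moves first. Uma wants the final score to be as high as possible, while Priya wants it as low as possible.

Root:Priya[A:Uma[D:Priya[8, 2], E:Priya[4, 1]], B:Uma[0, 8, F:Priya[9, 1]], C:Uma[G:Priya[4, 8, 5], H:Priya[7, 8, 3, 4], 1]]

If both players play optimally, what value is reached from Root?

D (Priya): min(8, 2) = 2
E (Priya): min(4, 1) = 1
A (Uma): max(2, 1) = 2
F (Priya): min(9, 1) = 1
B (Uma): max(0, 8, 1) = 8
G (Priya): min(4, 8, 5) = 4
H (Priya): min(7, 8, 3, 4) = 3
C (Uma): max(4, 3, 1) = 4
Root (Priya): min(2, 8, 4) = 2

2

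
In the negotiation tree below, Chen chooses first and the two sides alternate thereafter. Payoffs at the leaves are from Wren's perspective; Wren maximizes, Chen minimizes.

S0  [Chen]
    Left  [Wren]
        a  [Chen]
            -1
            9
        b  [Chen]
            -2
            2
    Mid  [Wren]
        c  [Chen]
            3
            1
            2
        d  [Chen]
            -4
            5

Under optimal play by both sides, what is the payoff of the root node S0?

-1

a (Chen): min(-1, 9) = -1
b (Chen): min(-2, 2) = -2
Left (Wren): max(-1, -2) = -1
c (Chen): min(3, 1, 2) = 1
d (Chen): min(-4, 5) = -4
Mid (Wren): max(1, -4) = 1
S0 (Chen): min(-1, 1) = -1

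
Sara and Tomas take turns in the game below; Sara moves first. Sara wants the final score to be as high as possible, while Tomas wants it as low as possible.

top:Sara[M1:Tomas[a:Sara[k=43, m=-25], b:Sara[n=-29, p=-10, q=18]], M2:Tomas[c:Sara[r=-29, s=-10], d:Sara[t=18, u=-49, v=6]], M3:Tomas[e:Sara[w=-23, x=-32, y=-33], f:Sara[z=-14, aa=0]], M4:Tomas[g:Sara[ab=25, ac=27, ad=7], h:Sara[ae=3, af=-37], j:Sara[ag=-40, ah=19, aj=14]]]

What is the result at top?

a (Sara): max(43, -25) = 43
b (Sara): max(-29, -10, 18) = 18
M1 (Tomas): min(43, 18) = 18
c (Sara): max(-29, -10) = -10
d (Sara): max(18, -49, 6) = 18
M2 (Tomas): min(-10, 18) = -10
e (Sara): max(-23, -32, -33) = -23
f (Sara): max(-14, 0) = 0
M3 (Tomas): min(-23, 0) = -23
g (Sara): max(25, 27, 7) = 27
h (Sara): max(3, -37) = 3
j (Sara): max(-40, 19, 14) = 19
M4 (Tomas): min(27, 3, 19) = 3
top (Sara): max(18, -10, -23, 3) = 18

18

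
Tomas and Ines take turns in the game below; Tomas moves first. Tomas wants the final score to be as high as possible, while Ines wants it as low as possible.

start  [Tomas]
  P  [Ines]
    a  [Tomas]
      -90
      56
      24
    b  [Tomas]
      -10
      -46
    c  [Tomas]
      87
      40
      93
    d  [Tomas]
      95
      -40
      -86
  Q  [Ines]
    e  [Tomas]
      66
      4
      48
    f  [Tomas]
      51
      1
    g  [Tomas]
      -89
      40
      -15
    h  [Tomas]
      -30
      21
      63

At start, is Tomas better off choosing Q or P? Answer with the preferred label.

Q

e (Tomas): max(66, 4, 48) = 66
f (Tomas): max(51, 1) = 51
g (Tomas): max(-89, 40, -15) = 40
h (Tomas): max(-30, 21, 63) = 63
Q (Ines): min(66, 51, 40, 63) = 40
a (Tomas): max(-90, 56, 24) = 56
b (Tomas): max(-10, -46) = -10
c (Tomas): max(87, 40, 93) = 93
d (Tomas): max(95, -40, -86) = 95
P (Ines): min(56, -10, 93, 95) = -10
Tomas prefers the higher value; Q=40, P=-10. Q is better since 40 > -10.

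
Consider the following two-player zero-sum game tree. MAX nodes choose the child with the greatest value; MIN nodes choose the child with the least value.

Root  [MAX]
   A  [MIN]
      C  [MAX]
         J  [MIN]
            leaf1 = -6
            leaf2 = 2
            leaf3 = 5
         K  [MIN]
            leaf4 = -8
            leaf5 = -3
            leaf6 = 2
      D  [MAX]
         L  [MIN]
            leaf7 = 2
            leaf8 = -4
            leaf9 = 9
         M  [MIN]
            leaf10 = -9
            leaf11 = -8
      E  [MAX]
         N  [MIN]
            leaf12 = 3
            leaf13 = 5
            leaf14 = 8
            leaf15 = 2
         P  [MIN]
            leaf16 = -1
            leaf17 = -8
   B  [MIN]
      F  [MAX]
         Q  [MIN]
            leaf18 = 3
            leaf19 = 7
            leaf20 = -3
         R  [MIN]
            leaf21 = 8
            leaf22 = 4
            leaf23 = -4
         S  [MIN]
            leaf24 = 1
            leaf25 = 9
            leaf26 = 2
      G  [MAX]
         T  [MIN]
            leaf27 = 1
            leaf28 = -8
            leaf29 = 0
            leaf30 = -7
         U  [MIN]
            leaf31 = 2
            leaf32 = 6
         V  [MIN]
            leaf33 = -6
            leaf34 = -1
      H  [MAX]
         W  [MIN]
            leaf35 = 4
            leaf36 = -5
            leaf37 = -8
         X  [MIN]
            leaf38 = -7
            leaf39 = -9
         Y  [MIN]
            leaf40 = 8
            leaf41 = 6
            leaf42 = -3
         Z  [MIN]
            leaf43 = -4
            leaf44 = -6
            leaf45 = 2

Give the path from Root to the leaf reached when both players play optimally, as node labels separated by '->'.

Root -> B -> H -> Y -> leaf42

J (MIN): min(-6, 2, 5) = -6
K (MIN): min(-8, -3, 2) = -8
C (MAX): max(-6, -8) = -6
L (MIN): min(2, -4, 9) = -4
M (MIN): min(-9, -8) = -9
D (MAX): max(-4, -9) = -4
N (MIN): min(3, 5, 8, 2) = 2
P (MIN): min(-1, -8) = -8
E (MAX): max(2, -8) = 2
A (MIN): min(-6, -4, 2) = -6
Q (MIN): min(3, 7, -3) = -3
R (MIN): min(8, 4, -4) = -4
S (MIN): min(1, 9, 2) = 1
F (MAX): max(-3, -4, 1) = 1
T (MIN): min(1, -8, 0, -7) = -8
U (MIN): min(2, 6) = 2
V (MIN): min(-6, -1) = -6
G (MAX): max(-8, 2, -6) = 2
W (MIN): min(4, -5, -8) = -8
X (MIN): min(-7, -9) = -9
Y (MIN): min(8, 6, -3) = -3
Z (MIN): min(-4, -6, 2) = -6
H (MAX): max(-8, -9, -3, -6) = -3
B (MIN): min(1, 2, -3) = -3
Root (MAX): max(-6, -3) = -3
At Root, MAX picks B (highest: -3).
At B, MIN picks H (lowest: -3).
At H, MAX picks Y (highest: -3).
At Y, MIN picks leaf42 (lowest: -3).
Terminal value -3.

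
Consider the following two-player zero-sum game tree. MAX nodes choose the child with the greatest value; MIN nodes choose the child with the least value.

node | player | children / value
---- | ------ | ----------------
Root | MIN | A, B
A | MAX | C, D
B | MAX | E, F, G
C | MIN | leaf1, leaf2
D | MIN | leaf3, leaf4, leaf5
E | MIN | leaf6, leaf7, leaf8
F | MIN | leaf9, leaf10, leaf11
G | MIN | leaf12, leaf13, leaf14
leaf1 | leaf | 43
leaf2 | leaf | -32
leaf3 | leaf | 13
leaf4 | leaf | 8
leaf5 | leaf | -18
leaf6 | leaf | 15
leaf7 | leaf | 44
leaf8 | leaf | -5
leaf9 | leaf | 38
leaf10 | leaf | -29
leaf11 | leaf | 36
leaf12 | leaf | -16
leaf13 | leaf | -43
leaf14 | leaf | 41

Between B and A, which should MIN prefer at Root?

E (MIN): min(15, 44, -5) = -5
F (MIN): min(38, -29, 36) = -29
G (MIN): min(-16, -43, 41) = -43
B (MAX): max(-5, -29, -43) = -5
C (MIN): min(43, -32) = -32
D (MIN): min(13, 8, -18) = -18
A (MAX): max(-32, -18) = -18
MIN prefers the lower value; B=-5, A=-18. A is better since -18 < -5.

A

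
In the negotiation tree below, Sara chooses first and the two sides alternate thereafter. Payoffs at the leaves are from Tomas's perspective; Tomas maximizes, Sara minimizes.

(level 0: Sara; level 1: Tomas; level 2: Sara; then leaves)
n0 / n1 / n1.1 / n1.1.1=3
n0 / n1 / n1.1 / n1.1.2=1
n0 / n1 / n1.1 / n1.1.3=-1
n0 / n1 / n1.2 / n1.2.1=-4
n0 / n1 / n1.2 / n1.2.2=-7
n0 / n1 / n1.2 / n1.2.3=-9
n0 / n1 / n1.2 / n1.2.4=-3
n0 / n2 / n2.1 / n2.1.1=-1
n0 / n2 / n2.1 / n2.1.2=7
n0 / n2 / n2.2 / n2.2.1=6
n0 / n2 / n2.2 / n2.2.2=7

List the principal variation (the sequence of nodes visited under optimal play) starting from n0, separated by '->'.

n0 -> n1 -> n1.1 -> n1.1.3

n1.1 (Sara): min(3, 1, -1) = -1
n1.2 (Sara): min(-4, -7, -9, -3) = -9
n1 (Tomas): max(-1, -9) = -1
n2.1 (Sara): min(-1, 7) = -1
n2.2 (Sara): min(6, 7) = 6
n2 (Tomas): max(-1, 6) = 6
n0 (Sara): min(-1, 6) = -1
At n0, Sara picks n1 (lowest: -1).
At n1, Tomas picks n1.1 (highest: -1).
At n1.1, Sara picks n1.1.3 (lowest: -1).
Terminal value -1.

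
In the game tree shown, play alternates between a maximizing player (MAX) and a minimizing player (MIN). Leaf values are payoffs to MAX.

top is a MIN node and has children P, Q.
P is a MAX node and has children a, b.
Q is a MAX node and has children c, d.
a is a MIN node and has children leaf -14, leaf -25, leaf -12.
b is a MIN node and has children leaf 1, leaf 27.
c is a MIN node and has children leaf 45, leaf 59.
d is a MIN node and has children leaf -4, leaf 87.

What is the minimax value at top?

a (MIN): min(-14, -25, -12) = -25
b (MIN): min(1, 27) = 1
P (MAX): max(-25, 1) = 1
c (MIN): min(45, 59) = 45
d (MIN): min(-4, 87) = -4
Q (MAX): max(45, -4) = 45
top (MIN): min(1, 45) = 1

1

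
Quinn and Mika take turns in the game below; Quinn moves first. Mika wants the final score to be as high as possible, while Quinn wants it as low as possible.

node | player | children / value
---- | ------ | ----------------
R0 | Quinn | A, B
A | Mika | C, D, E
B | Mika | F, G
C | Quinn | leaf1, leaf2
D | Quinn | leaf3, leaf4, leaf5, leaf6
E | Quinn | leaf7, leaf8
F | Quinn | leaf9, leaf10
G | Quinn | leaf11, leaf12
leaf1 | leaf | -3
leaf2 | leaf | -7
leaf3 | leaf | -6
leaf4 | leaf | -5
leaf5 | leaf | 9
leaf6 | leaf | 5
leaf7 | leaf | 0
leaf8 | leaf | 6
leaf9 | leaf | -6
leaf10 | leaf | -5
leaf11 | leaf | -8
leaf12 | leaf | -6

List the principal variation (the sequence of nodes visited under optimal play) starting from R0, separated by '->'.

R0 -> B -> F -> leaf9

C (Quinn): min(-3, -7) = -7
D (Quinn): min(-6, -5, 9, 5) = -6
E (Quinn): min(0, 6) = 0
A (Mika): max(-7, -6, 0) = 0
F (Quinn): min(-6, -5) = -6
G (Quinn): min(-8, -6) = -8
B (Mika): max(-6, -8) = -6
R0 (Quinn): min(0, -6) = -6
At R0, Quinn picks B (lowest: -6).
At B, Mika picks F (highest: -6).
At F, Quinn picks leaf9 (lowest: -6).
Terminal value -6.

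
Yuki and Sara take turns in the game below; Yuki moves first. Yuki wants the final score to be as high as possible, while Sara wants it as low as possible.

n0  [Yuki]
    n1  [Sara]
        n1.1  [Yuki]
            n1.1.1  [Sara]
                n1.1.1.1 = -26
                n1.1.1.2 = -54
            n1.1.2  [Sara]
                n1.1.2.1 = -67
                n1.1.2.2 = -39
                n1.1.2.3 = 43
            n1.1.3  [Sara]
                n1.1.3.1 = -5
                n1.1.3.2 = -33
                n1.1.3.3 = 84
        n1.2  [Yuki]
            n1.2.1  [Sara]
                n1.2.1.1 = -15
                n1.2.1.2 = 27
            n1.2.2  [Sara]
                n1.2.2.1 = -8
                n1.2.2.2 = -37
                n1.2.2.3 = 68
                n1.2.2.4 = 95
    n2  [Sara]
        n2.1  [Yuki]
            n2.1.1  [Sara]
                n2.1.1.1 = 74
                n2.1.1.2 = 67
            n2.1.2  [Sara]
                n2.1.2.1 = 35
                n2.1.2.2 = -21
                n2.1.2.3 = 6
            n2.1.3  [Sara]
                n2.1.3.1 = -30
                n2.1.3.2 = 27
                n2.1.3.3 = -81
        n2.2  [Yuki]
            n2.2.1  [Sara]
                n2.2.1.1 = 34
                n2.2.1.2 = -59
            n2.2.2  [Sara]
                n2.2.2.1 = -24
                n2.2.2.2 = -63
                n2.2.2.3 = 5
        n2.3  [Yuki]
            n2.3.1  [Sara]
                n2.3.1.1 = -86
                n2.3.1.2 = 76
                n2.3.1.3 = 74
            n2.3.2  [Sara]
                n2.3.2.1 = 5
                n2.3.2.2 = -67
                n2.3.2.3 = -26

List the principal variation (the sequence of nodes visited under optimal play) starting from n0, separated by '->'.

n1.1.1 (Sara): min(-26, -54) = -54
n1.1.2 (Sara): min(-67, -39, 43) = -67
n1.1.3 (Sara): min(-5, -33, 84) = -33
n1.1 (Yuki): max(-54, -67, -33) = -33
n1.2.1 (Sara): min(-15, 27) = -15
n1.2.2 (Sara): min(-8, -37, 68, 95) = -37
n1.2 (Yuki): max(-15, -37) = -15
n1 (Sara): min(-33, -15) = -33
n2.1.1 (Sara): min(74, 67) = 67
n2.1.2 (Sara): min(35, -21, 6) = -21
n2.1.3 (Sara): min(-30, 27, -81) = -81
n2.1 (Yuki): max(67, -21, -81) = 67
n2.2.1 (Sara): min(34, -59) = -59
n2.2.2 (Sara): min(-24, -63, 5) = -63
n2.2 (Yuki): max(-59, -63) = -59
n2.3.1 (Sara): min(-86, 76, 74) = -86
n2.3.2 (Sara): min(5, -67, -26) = -67
n2.3 (Yuki): max(-86, -67) = -67
n2 (Sara): min(67, -59, -67) = -67
n0 (Yuki): max(-33, -67) = -33
At n0, Yuki picks n1 (highest: -33).
At n1, Sara picks n1.1 (lowest: -33).
At n1.1, Yuki picks n1.1.3 (highest: -33).
At n1.1.3, Sara picks n1.1.3.2 (lowest: -33).
Terminal value -33.

n0 -> n1 -> n1.1 -> n1.1.3 -> n1.1.3.2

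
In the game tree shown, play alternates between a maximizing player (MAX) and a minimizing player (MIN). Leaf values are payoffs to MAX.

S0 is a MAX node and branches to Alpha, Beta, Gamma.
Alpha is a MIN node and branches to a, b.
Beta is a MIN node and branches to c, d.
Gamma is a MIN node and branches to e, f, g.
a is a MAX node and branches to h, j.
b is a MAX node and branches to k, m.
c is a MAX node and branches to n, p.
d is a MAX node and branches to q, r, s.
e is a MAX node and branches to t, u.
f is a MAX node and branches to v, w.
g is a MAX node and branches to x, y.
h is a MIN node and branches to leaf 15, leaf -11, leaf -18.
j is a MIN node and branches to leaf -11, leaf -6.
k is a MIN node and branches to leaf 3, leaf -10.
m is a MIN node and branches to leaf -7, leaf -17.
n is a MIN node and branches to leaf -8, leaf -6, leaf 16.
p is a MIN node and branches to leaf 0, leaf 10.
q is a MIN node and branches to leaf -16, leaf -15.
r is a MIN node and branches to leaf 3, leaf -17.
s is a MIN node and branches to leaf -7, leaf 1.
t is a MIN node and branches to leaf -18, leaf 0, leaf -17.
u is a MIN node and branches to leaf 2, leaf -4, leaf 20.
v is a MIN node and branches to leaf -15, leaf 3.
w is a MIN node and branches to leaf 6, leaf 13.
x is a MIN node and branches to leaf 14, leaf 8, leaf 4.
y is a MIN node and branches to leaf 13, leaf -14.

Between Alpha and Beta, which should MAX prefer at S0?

Beta

h (MIN): min(15, -11, -18) = -18
j (MIN): min(-11, -6) = -11
a (MAX): max(-18, -11) = -11
k (MIN): min(3, -10) = -10
m (MIN): min(-7, -17) = -17
b (MAX): max(-10, -17) = -10
Alpha (MIN): min(-11, -10) = -11
n (MIN): min(-8, -6, 16) = -8
p (MIN): min(0, 10) = 0
c (MAX): max(-8, 0) = 0
q (MIN): min(-16, -15) = -16
r (MIN): min(3, -17) = -17
s (MIN): min(-7, 1) = -7
d (MAX): max(-16, -17, -7) = -7
Beta (MIN): min(0, -7) = -7
MAX prefers the higher value; Alpha=-11, Beta=-7. Beta is better since -7 > -11.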